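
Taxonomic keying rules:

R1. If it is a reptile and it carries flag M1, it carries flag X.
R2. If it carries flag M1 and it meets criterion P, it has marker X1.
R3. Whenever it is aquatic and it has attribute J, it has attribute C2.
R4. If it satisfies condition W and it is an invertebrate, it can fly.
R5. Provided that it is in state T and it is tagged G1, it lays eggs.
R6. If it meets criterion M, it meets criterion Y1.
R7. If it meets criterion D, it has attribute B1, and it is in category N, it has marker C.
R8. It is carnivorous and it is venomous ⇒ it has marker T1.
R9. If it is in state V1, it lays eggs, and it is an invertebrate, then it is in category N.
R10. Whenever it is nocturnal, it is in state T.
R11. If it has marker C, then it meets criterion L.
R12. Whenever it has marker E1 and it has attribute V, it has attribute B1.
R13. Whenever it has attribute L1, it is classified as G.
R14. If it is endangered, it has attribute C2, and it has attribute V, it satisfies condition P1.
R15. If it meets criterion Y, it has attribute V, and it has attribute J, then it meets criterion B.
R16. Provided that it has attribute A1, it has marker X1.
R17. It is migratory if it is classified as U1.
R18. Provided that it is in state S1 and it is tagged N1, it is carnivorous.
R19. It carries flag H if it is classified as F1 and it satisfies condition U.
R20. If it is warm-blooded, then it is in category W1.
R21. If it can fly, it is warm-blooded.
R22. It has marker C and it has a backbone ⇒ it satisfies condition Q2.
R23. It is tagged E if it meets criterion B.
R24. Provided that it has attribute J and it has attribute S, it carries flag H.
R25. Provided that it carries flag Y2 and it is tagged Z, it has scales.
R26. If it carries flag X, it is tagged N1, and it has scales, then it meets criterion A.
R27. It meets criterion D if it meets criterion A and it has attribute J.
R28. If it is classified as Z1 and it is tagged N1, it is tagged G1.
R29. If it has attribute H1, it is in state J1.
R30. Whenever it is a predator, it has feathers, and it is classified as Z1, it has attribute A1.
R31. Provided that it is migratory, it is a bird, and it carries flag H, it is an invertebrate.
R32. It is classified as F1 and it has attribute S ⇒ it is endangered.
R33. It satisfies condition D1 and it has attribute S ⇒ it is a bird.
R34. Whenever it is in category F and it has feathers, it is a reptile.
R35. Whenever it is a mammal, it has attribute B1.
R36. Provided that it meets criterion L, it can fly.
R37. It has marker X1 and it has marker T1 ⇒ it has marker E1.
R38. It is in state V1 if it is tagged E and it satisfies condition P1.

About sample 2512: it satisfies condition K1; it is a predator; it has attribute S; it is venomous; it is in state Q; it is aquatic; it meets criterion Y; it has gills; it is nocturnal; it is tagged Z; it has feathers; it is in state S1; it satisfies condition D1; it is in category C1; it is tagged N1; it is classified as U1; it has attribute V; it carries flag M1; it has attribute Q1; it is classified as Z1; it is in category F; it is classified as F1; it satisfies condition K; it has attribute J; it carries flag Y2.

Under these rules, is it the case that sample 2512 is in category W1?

Yes

By R3 (it is aquatic, it has attribute J): it has attribute C2.
By R10 (it is nocturnal): it is in state T.
By R15 (it meets criterion Y, it has attribute V, it has attribute J): it meets criterion B.
By R17 (it is classified as U1): it is migratory.
By R18 (it is in state S1, it is tagged N1): it is carnivorous.
By R23 (it meets criterion B): it is tagged E.
By R24 (it has attribute J, it has attribute S): it carries flag H.
By R25 (it carries flag Y2, it is tagged Z): it has scales.
By R28 (it is classified as Z1, it is tagged N1): it is tagged G1.
By R30 (it is a predator, it has feathers, it is classified as Z1): it has attribute A1.
By R32 (it is classified as F1, it has attribute S): it is endangered.
By R33 (it satisfies condition D1, it has attribute S): it is a bird.
By R34 (it is in category F, it has feathers): it is a reptile.
By R1 (it is a reptile, it carries flag M1): it carries flag X.
By R5 (it is in state T, it is tagged G1): it lays eggs.
By R8 (it is carnivorous, it is venomous): it has marker T1.
By R14 (it is endangered, it has attribute C2, it has attribute V): it satisfies condition P1.
By R16 (it has attribute A1): it has marker X1.
By R26 (it carries flag X, it is tagged N1, it has scales): it meets criterion A.
By R27 (it meets criterion A, it has attribute J): it meets criterion D.
By R31 (it is migratory, it is a bird, it carries flag H): it is an invertebrate.
By R37 (it has marker X1, it has marker T1): it has marker E1.
By R38 (it is tagged E, it satisfies condition P1): it is in state V1.
By R9 (it is in state V1, it lays eggs, it is an invertebrate): it is in category N.
By R12 (it has marker E1, it has attribute V): it has attribute B1.
By R7 (it meets criterion D, it has attribute B1, it is in category N): it has marker C.
By R11 (it has marker C): it meets criterion L.
By R36 (it meets criterion L): it can fly.
By R21 (it can fly): it is warm-blooded.
By R20 (it is warm-blooded): it is in category W1.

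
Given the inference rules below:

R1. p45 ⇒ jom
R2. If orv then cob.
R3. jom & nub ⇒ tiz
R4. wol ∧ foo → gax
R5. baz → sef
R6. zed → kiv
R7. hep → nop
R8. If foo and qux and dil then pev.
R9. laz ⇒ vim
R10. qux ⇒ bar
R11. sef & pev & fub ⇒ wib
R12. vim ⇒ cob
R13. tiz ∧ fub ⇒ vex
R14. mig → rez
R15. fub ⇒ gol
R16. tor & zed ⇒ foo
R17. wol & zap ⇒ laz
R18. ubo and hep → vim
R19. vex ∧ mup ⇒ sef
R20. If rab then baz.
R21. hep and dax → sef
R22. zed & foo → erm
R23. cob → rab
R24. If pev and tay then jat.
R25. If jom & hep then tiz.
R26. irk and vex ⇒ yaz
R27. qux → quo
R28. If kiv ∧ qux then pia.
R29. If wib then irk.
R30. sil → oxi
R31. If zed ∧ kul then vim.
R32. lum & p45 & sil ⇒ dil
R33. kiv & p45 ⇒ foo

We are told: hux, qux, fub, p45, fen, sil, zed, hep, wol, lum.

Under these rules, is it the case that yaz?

No

Forward chaining from the given facts derives: jom, kiv, nop, bar, gol, tiz, quo, pia, oxi, dil, foo, gax, pev, vex, erm.
The only rule concluding yaz is R26, which needs irk; that is never established.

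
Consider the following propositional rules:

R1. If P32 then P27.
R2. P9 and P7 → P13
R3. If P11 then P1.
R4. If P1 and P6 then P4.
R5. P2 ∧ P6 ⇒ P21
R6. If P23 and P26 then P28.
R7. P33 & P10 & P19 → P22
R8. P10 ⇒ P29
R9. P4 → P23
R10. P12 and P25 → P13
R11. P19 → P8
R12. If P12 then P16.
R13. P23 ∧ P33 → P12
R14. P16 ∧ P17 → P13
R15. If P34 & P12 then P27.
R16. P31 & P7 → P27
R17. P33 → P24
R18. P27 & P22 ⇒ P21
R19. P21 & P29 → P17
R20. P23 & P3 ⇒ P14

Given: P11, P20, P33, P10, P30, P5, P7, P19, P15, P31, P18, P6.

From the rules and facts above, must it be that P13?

Yes

P1  (by R3: P11)
P4  (by R4: P1, P6)
P22  (by R7: P33, P10, P19)
P29  (by R8: P10)
P23  (by R9: P4)
P12  (by R13: P23, P33)
P27  (by R16: P31, P7)
P21  (by R18: P27, P22)
P17  (by R19: P21, P29)
P16  (by R12: P12)
P13  (by R14: P16, P17)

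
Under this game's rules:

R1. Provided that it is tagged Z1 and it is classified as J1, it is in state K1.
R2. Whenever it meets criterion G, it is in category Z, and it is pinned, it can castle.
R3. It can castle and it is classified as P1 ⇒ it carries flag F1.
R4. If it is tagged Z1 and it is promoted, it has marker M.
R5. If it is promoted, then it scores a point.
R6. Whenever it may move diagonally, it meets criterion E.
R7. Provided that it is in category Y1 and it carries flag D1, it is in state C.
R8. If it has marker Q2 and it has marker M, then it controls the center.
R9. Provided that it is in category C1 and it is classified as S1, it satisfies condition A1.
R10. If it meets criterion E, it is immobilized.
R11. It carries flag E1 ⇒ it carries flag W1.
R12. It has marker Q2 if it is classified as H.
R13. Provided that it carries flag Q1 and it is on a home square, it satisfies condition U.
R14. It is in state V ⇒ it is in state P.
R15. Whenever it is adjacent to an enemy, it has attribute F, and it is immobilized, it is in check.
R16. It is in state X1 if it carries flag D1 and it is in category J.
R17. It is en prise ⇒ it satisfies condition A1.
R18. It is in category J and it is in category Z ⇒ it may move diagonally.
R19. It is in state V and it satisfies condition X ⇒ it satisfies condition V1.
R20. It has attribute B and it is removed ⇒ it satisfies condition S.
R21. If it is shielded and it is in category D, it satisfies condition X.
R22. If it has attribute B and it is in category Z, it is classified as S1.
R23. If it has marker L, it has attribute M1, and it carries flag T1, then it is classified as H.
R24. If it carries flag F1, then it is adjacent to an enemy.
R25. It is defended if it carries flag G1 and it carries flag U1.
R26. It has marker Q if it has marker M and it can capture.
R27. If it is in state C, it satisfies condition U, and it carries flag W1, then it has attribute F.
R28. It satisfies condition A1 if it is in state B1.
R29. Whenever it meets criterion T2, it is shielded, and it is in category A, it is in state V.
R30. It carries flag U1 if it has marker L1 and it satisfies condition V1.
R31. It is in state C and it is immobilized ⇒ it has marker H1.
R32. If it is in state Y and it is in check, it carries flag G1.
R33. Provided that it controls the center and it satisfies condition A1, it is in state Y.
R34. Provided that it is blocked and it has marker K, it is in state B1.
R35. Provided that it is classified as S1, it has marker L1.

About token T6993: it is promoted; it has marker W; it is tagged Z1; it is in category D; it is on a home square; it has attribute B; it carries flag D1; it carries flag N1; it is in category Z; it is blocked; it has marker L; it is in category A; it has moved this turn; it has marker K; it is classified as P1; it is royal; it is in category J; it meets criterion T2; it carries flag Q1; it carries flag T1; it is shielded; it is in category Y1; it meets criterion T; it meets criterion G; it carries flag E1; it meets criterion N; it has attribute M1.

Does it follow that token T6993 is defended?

No

Forward chaining from the given facts derives: has marker M, scores a point, is in state C, carries flag W1, satisfies condition U, is in state X1, may move diagonally, satisfies condition X, is classified as S1, is classified as H, has attribute F, is in state V, is in state B1, has marker L1, meets criterion E, is immobilized, has marker Q2, is in state P, satisfies condition V1, satisfies condition A1, carries flag U1, has marker H1, controls the center, is in state Y.
The only rule concluding "it is defended" is R25, which needs "it carries flag G1"; that is never established.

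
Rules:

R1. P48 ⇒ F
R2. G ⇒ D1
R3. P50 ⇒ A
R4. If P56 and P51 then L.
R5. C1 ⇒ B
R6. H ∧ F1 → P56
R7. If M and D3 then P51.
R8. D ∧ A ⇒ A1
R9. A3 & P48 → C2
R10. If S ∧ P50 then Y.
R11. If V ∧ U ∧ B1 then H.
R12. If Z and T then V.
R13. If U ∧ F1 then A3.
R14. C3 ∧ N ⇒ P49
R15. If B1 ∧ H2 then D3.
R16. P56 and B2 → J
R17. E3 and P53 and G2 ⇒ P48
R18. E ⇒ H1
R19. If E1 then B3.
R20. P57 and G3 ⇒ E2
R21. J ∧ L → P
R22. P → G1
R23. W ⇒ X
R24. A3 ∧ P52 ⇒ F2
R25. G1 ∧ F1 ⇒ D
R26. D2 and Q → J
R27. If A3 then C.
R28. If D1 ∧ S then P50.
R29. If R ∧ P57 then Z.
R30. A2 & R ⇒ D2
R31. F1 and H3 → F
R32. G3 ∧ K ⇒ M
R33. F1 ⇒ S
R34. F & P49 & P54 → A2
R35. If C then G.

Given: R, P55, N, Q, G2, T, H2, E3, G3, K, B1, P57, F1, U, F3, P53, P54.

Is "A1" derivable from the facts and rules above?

No

Forward chaining from the given facts derives: A3, D3, P48, E2, C, Z, M, S, G, F, D1, P51, C2, V, P50, A, Y, H, P56, L.
The only rule concluding A1 is R8, which needs D; that is never established.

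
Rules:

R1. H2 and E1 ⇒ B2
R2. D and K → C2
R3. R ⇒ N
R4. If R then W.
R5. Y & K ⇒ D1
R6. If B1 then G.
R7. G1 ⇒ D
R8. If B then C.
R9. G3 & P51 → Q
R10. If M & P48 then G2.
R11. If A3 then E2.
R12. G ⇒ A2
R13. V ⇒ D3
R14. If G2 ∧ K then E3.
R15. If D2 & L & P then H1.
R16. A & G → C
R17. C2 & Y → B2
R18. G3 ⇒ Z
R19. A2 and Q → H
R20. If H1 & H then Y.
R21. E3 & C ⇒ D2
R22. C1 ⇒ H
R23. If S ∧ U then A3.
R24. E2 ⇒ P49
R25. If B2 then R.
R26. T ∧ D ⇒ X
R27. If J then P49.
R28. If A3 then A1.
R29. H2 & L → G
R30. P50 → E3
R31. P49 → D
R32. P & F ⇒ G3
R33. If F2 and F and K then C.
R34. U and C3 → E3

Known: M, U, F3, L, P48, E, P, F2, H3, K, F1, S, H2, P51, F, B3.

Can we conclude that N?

Yes

G2  (by R10: M, P48)
E3  (by R14: G2, K)
A3  (by R23: S, U)
G  (by R29: H2, L)
G3  (by R32: P, F)
C  (by R33: F2, F, K)
Q  (by R9: G3, P51)
E2  (by R11: A3)
A2  (by R12: G)
H  (by R19: A2, Q)
D2  (by R21: E3, C)
P49  (by R24: E2)
D  (by R31: P49)
C2  (by R2: D, K)
H1  (by R15: D2, L, P)
Y  (by R20: H1, H)
B2  (by R17: C2, Y)
R  (by R25: B2)
N  (by R3: R)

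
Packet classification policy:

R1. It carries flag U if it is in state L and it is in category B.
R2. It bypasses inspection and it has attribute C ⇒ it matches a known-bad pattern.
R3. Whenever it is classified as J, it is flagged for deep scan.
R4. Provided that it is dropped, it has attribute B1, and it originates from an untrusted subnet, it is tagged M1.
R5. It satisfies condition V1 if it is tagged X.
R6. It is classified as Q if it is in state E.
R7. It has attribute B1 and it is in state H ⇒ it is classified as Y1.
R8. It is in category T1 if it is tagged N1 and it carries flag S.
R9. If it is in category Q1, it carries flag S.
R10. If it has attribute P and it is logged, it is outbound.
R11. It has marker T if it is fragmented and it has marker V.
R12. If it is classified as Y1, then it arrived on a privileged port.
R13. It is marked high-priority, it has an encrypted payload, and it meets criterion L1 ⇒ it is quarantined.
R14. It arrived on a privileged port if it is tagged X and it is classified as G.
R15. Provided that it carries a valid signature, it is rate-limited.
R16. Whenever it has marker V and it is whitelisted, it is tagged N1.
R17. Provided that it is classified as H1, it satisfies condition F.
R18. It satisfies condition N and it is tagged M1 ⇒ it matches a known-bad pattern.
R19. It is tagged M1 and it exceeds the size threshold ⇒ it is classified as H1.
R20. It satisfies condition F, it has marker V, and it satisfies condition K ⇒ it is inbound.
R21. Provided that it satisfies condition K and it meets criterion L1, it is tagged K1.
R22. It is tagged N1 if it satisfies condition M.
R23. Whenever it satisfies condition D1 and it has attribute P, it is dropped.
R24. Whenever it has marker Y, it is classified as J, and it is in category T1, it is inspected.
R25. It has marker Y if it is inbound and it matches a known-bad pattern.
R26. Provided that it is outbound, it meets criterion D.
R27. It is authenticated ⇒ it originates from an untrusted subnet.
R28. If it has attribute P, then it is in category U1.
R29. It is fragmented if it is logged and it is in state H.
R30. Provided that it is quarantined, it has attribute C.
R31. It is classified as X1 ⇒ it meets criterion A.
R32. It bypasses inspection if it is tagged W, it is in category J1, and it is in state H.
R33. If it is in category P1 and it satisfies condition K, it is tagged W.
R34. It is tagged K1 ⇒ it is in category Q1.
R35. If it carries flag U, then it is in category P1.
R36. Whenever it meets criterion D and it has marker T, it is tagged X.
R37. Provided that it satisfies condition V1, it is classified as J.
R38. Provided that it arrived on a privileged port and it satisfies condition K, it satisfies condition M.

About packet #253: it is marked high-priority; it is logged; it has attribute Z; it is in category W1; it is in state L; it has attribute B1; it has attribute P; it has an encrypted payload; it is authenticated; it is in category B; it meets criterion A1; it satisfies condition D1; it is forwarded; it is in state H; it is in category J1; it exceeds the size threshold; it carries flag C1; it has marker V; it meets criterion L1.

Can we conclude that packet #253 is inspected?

No

Forward chaining from the given facts derives: carries flag U, is classified as Y1, is outbound, arrived on a privileged port, is quarantined, is dropped, meets criterion D, originates from an untrusted subnet, is in category U1, is fragmented, has attribute C, is in category P1, is tagged M1, has marker T, is classified as H1, is tagged X, satisfies condition V1, satisfies condition F, is classified as J, is flagged for deep scan.
The only rule concluding "it is inspected" is R24, which needs "it has marker Y"; that is never established.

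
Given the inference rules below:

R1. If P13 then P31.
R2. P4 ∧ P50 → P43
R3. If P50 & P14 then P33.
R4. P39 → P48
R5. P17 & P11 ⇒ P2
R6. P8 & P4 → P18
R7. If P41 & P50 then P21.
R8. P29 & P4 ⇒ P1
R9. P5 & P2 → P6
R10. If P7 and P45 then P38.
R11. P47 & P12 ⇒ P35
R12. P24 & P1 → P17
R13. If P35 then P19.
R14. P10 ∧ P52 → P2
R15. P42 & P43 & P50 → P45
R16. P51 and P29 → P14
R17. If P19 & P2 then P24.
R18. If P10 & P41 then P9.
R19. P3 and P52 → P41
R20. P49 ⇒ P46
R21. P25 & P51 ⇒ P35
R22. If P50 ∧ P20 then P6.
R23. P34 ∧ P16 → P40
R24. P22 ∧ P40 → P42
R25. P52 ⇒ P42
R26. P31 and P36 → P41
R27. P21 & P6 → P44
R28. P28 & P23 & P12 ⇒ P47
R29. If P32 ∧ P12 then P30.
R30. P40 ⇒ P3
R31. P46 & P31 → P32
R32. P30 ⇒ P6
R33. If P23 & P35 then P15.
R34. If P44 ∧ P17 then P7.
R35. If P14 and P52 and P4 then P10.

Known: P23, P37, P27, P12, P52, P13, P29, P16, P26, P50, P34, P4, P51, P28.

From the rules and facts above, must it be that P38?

Forward chaining from the given facts derives: P31, P43, P1, P14, P40, P42, P47, P3, P10, P33, P35, P19, P2, P45, P24, P41, P15, P21, P17, P9.
The only rule concluding P38 is R10, which needs P7; that is never established.

No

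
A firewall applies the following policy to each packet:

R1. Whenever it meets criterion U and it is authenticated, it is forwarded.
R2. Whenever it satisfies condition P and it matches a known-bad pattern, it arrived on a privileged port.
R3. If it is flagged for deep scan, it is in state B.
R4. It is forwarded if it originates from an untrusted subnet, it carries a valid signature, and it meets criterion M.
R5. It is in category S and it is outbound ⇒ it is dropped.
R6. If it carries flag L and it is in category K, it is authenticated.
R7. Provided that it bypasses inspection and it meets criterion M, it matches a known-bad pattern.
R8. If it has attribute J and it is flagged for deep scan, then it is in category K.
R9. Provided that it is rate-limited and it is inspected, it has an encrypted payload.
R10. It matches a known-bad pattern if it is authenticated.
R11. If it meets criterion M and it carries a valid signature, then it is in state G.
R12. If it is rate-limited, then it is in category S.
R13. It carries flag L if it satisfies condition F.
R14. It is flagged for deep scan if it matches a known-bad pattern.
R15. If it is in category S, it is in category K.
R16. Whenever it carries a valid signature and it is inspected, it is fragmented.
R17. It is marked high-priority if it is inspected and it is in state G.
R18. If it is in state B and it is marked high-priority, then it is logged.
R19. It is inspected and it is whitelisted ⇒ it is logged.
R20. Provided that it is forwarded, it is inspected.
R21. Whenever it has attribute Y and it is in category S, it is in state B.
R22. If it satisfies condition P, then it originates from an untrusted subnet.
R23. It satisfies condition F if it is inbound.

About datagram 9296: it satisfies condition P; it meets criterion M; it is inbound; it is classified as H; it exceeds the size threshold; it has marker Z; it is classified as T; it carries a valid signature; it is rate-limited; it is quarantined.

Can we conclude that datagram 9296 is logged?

Yes

By R11 (it meets criterion M, it carries a valid signature): it is in state G.
By R12 (it is rate-limited): it is in category S.
By R15 (it is in category S): it is in category K.
By R22 (it satisfies condition P): it originates from an untrusted subnet.
By R23 (it is inbound): it satisfies condition F.
By R4 (it originates from an untrusted subnet, it carries a valid signature, it meets criterion M): it is forwarded.
By R13 (it satisfies condition F): it carries flag L.
By R20 (it is forwarded): it is inspected.
By R6 (it carries flag L, it is in category K): it is authenticated.
By R10 (it is authenticated): it matches a known-bad pattern.
By R14 (it matches a known-bad pattern): it is flagged for deep scan.
By R17 (it is inspected, it is in state G): it is marked high-priority.
By R3 (it is flagged for deep scan): it is in state B.
By R18 (it is in state B, it is marked high-priority): it is logged.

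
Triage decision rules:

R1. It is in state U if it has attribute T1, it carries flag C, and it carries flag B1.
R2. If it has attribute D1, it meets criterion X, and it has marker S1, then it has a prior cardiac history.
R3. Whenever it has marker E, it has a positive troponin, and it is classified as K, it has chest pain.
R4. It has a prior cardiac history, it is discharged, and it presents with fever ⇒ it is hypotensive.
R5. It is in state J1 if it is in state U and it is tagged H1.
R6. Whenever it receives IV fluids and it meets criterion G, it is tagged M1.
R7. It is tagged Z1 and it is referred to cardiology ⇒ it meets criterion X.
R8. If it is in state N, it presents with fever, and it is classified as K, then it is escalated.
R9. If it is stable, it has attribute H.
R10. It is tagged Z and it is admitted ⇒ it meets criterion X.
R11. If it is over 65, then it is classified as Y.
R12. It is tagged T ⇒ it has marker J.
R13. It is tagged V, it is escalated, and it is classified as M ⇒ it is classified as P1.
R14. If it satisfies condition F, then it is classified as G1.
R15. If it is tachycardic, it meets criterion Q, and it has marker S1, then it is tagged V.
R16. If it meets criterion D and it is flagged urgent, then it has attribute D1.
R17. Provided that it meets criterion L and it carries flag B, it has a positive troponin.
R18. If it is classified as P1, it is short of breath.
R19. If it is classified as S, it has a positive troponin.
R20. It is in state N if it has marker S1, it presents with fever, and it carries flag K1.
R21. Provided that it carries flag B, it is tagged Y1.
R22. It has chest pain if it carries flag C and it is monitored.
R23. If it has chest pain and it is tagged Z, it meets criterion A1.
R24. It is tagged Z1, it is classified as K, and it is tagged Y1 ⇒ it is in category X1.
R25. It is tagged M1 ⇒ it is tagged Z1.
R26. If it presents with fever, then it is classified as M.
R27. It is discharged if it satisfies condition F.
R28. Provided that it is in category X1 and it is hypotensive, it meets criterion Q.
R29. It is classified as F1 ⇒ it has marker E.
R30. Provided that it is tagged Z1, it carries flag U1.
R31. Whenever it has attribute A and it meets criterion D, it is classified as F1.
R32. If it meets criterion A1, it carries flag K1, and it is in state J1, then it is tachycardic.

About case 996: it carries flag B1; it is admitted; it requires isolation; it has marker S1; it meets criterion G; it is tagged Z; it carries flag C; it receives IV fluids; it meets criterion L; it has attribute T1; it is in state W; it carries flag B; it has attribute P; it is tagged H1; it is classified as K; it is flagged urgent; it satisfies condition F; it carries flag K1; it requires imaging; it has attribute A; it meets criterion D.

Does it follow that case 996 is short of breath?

Forward chaining from the given facts derives: is in state U, is in state J1, is tagged M1, meets criterion X, is classified as G1, has attribute D1, has a positive troponin, is tagged Y1, is tagged Z1, is discharged, carries flag U1, is classified as F1, has a prior cardiac history, is in category X1, has marker E, has chest pain, meets criterion A1, is tachycardic.
The only rule concluding "it is short of breath" is R18, which needs "it is classified as P1"; that is never established.

No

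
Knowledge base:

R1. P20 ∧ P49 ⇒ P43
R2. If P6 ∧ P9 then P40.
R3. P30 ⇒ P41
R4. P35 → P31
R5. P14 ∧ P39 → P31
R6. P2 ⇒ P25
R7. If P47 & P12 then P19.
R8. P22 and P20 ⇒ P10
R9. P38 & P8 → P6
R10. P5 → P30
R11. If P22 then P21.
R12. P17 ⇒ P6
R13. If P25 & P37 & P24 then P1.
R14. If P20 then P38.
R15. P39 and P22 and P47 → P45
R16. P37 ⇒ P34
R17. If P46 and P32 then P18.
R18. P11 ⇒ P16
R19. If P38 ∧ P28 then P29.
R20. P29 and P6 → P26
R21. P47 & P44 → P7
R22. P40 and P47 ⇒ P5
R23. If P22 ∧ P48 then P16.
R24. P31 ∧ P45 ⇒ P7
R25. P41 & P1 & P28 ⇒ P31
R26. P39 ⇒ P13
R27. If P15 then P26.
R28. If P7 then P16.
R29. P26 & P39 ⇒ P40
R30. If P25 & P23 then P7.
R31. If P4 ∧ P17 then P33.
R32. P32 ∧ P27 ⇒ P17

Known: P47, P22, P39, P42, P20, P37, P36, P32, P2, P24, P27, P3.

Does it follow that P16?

No

Forward chaining from the given facts derives: P25, P10, P21, P1, P38, P45, P34, P13, P17, P6.
Rules concluding P16: R18 needs P11; R23 needs P48; R28 needs P7 — none of these are established.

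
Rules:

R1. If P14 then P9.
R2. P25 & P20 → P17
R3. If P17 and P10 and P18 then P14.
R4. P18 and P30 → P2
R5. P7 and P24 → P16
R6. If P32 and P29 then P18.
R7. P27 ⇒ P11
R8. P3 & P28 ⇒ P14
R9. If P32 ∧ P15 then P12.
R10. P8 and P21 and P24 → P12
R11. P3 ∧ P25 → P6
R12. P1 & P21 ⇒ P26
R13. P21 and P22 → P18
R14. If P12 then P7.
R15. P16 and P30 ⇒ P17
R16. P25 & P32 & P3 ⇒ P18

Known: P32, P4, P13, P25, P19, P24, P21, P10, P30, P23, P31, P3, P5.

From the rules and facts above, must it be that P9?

Forward chaining from the given facts derives: P6, P18, P2.
The only rule concluding P9 is R1, which needs P14; that is never established.

No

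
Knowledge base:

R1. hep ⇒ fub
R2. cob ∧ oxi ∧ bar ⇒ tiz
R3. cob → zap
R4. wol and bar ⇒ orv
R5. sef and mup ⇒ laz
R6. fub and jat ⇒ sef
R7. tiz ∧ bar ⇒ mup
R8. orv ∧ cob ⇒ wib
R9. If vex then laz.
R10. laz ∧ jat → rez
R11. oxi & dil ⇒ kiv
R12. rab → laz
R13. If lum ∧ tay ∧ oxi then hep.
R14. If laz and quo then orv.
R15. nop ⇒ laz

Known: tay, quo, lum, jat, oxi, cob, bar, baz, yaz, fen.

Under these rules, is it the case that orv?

Yes

tiz  (by R2: cob, oxi, bar)
mup  (by R7: tiz, bar)
hep  (by R13: lum, tay, oxi)
fub  (by R1: hep)
sef  (by R6: fub, jat)
laz  (by R5: sef, mup)
orv  (by R14: laz, quo)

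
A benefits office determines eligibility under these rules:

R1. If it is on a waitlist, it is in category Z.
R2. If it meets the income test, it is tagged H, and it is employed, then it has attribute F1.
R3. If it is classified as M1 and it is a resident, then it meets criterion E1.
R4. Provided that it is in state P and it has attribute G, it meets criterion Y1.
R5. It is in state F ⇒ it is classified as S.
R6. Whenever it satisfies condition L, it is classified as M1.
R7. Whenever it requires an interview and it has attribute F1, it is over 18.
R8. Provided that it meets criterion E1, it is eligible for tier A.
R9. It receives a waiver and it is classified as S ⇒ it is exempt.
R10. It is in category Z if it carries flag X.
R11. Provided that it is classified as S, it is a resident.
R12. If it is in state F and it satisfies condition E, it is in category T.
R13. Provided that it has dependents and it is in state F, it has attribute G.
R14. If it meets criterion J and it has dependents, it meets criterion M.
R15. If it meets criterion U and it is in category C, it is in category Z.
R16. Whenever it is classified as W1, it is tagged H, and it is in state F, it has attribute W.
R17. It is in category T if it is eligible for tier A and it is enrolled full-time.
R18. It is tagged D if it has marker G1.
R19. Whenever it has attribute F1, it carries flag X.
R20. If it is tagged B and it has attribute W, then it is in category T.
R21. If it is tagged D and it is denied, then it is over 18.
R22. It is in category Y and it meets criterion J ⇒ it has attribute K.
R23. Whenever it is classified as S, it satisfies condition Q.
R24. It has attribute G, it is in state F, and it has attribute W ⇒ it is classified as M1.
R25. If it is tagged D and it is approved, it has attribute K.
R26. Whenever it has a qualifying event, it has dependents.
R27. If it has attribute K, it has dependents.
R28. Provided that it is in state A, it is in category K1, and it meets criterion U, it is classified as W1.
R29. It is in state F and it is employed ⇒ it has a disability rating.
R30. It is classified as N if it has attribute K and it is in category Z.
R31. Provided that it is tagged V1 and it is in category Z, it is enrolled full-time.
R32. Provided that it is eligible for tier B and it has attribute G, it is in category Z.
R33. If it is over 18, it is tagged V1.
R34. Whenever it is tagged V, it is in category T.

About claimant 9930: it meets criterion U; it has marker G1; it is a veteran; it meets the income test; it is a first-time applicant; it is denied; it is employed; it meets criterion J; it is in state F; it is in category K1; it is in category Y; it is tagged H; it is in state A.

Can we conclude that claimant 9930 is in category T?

By R2 (it meets the income test, it is tagged H, it is employed): it has attribute F1.
By R5 (it is in state F): it is classified as S.
By R11 (it is classified as S): it is a resident.
By R18 (it has marker G1): it is tagged D.
By R19 (it has attribute F1): it carries flag X.
By R21 (it is tagged D, it is denied): it is over 18.
By R22 (it is in category Y, it meets criterion J): it has attribute K.
By R27 (it has attribute K): it has dependents.
By R28 (it is in state A, it is in category K1, it meets criterion U): it is classified as W1.
By R33 (it is over 18): it is tagged V1.
By R10 (it carries flag X): it is in category Z.
By R13 (it has dependents, it is in state F): it has attribute G.
By R16 (it is classified as W1, it is tagged H, it is in state F): it has attribute W.
By R24 (it has attribute G, it is in state F, it has attribute W): it is classified as M1.
By R31 (it is tagged V1, it is in category Z): it is enrolled full-time.
By R3 (it is classified as M1, it is a resident): it meets criterion E1.
By R8 (it meets criterion E1): it is eligible for tier A.
By R17 (it is eligible for tier A, it is enrolled full-time): it is in category T.

Yes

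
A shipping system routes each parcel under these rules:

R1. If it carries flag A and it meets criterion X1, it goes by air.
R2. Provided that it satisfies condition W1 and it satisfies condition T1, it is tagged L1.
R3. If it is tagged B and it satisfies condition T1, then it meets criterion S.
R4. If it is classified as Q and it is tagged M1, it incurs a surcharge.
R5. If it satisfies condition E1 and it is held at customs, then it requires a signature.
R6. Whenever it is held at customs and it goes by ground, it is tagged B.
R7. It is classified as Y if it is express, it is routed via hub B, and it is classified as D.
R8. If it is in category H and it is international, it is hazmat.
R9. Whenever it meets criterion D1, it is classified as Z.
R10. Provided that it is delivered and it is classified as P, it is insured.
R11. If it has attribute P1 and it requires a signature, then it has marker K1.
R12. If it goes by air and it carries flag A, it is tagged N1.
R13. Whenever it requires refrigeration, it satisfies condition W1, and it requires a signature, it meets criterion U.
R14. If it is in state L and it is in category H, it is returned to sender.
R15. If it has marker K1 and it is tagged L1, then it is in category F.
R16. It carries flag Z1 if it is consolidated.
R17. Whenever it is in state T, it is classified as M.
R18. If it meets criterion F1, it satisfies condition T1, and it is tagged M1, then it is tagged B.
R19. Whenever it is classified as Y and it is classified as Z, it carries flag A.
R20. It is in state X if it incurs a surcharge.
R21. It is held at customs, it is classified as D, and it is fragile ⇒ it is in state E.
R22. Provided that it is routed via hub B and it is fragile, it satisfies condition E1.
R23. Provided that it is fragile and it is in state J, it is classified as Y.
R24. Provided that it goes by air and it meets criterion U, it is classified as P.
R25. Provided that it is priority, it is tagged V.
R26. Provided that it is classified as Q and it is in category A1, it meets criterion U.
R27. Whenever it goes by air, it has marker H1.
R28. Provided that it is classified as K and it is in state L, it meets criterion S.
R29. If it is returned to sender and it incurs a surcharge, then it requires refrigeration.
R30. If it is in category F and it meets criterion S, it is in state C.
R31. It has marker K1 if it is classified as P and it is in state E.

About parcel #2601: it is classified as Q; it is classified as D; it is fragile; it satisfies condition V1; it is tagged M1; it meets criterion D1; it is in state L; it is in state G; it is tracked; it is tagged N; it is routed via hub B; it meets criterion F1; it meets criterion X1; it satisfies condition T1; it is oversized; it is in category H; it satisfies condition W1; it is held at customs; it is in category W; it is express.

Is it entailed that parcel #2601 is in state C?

Yes

By R2 (it satisfies condition W1, it satisfies condition T1): it is tagged L1.
By R4 (it is classified as Q, it is tagged M1): it incurs a surcharge.
By R7 (it is express, it is routed via hub B, it is classified as D): it is classified as Y.
By R9 (it meets criterion D1): it is classified as Z.
By R14 (it is in state L, it is in category H): it is returned to sender.
By R18 (it meets criterion F1, it satisfies condition T1, it is tagged M1): it is tagged B.
By R19 (it is classified as Y, it is classified as Z): it carries flag A.
By R21 (it is held at customs, it is classified as D, it is fragile): it is in state E.
By R22 (it is routed via hub B, it is fragile): it satisfies condition E1.
By R29 (it is returned to sender, it incurs a surcharge): it requires refrigeration.
By R1 (it carries flag A, it meets criterion X1): it goes by air.
By R3 (it is tagged B, it satisfies condition T1): it meets criterion S.
By R5 (it satisfies condition E1, it is held at customs): it requires a signature.
By R13 (it requires refrigeration, it satisfies condition W1, it requires a signature): it meets criterion U.
By R24 (it goes by air, it meets criterion U): it is classified as P.
By R31 (it is classified as P, it is in state E): it has marker K1.
By R15 (it has marker K1, it is tagged L1): it is in category F.
By R30 (it is in category F, it meets criterion S): it is in state C.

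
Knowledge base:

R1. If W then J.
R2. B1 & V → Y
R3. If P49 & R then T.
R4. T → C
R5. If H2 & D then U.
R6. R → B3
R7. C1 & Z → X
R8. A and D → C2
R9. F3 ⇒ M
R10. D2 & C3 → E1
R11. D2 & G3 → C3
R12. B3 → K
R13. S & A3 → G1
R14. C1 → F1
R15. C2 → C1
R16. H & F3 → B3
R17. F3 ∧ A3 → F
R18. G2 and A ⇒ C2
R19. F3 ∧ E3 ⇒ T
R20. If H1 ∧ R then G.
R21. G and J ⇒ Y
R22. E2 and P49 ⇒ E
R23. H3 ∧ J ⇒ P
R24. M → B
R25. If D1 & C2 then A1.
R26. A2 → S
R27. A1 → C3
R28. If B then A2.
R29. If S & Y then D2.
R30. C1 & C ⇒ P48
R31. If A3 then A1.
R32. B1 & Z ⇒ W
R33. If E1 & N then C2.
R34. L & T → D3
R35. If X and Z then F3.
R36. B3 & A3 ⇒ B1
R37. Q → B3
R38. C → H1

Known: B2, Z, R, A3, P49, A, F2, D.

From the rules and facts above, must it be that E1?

Yes

T  (by R3: P49, R)
C  (by R4: T)
B3  (by R6: R)
C2  (by R8: A, D)
C1  (by R15: C2)
A1  (by R31: A3)
B1  (by R36: B3, A3)
H1  (by R38: C)
X  (by R7: C1, Z)
G  (by R20: H1, R)
C3  (by R27: A1)
W  (by R32: B1, Z)
F3  (by R35: X, Z)
J  (by R1: W)
M  (by R9: F3)
Y  (by R21: G, J)
B  (by R24: M)
A2  (by R28: B)
S  (by R26: A2)
D2  (by R29: S, Y)
E1  (by R10: D2, C3)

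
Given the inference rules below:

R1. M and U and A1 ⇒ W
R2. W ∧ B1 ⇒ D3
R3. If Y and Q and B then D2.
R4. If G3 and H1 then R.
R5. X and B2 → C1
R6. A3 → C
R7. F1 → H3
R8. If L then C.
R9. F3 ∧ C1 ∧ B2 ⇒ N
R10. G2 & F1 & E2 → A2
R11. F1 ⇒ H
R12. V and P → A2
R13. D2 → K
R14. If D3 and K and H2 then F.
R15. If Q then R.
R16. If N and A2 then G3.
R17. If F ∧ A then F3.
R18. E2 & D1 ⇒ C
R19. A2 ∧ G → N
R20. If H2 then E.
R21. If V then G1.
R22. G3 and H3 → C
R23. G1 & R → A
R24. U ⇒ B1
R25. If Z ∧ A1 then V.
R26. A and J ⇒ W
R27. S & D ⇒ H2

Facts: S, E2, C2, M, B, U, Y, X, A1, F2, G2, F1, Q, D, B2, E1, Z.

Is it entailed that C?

W  (by R1: M, U, A1)
D2  (by R3: Y, Q, B)
C1  (by R5: X, B2)
H3  (by R7: F1)
A2  (by R10: G2, F1, E2)
K  (by R13: D2)
R  (by R15: Q)
B1  (by R24: U)
V  (by R25: Z, A1)
H2  (by R27: S, D)
D3  (by R2: W, B1)
F  (by R14: D3, K, H2)
G1  (by R21: V)
A  (by R23: G1, R)
F3  (by R17: F, A)
N  (by R9: F3, C1, B2)
G3  (by R16: N, A2)
C  (by R22: G3, H3)

Yes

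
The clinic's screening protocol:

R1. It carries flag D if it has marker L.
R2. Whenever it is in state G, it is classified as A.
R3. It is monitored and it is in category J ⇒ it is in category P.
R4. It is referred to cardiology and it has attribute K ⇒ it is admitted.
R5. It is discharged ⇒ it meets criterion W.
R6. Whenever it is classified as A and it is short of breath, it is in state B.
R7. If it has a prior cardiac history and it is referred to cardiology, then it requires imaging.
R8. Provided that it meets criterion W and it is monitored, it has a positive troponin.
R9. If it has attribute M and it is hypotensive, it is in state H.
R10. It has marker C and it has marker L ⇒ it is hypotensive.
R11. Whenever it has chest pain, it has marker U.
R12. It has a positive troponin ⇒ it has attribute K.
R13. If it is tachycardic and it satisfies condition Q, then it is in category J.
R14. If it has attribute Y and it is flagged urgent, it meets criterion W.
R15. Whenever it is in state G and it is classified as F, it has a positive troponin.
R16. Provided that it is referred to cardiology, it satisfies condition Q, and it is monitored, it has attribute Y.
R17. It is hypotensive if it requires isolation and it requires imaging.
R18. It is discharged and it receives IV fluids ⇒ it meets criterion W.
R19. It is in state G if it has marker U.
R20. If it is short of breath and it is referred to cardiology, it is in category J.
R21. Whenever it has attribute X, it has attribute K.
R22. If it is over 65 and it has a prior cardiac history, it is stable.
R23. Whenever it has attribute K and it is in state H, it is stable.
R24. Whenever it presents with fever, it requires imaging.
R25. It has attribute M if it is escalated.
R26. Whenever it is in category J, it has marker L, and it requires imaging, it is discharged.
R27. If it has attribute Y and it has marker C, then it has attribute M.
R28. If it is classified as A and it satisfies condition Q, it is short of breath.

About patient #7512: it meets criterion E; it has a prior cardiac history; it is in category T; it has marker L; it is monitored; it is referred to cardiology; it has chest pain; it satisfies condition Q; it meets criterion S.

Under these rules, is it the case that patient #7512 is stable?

No

Forward chaining from the given facts derives: carries flag D, requires imaging, has marker U, has attribute Y, is in state G, is classified as A, is short of breath, is in state B, is in category J, is discharged, is in category P, meets criterion W, has a positive troponin, has attribute K, is admitted.
Rules concluding "it is stable": R22 needs "it is over 65"; R23 needs "it is in state H" — none of these are established.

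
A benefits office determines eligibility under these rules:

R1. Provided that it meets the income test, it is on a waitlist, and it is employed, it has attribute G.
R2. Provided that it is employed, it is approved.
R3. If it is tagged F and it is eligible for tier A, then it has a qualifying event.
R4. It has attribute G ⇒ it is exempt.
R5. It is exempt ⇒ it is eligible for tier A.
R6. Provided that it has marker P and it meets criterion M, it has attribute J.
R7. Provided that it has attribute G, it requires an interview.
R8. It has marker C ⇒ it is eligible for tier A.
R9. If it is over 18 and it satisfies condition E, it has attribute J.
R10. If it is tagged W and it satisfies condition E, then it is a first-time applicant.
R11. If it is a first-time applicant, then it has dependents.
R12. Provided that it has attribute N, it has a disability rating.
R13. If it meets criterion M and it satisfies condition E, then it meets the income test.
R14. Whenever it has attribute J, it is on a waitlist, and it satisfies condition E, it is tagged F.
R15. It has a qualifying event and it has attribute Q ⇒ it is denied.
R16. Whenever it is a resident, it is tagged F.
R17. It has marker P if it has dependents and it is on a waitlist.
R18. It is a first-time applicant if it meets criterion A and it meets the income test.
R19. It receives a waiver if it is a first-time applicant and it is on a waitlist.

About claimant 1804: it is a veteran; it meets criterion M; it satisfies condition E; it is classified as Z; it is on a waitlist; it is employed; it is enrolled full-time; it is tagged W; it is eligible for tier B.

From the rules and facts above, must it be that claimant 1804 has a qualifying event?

Yes

By R10 (it is tagged W, it satisfies condition E): it is a first-time applicant.
By R11 (it is a first-time applicant): it has dependents.
By R13 (it meets criterion M, it satisfies condition E): it meets the income test.
By R17 (it has dependents, it is on a waitlist): it has marker P.
By R1 (it meets the income test, it is on a waitlist, it is employed): it has attribute G.
By R4 (it has attribute G): it is exempt.
By R5 (it is exempt): it is eligible for tier A.
By R6 (it has marker P, it meets criterion M): it has attribute J.
By R14 (it has attribute J, it is on a waitlist, it satisfies condition E): it is tagged F.
By R3 (it is tagged F, it is eligible for tier A): it has a qualifying event.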